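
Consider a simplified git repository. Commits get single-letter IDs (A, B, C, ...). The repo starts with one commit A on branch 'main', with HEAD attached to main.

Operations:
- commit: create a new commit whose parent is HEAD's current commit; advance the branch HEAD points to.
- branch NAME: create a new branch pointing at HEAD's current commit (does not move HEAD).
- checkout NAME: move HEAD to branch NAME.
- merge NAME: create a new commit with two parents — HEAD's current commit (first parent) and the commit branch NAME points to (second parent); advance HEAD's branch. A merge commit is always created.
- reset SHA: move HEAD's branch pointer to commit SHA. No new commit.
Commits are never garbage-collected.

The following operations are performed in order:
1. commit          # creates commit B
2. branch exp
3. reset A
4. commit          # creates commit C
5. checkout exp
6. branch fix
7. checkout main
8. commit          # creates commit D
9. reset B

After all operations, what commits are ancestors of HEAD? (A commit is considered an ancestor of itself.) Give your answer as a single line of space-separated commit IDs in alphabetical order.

After op 1 (commit): HEAD=main@B [main=B]
After op 2 (branch): HEAD=main@B [exp=B main=B]
After op 3 (reset): HEAD=main@A [exp=B main=A]
After op 4 (commit): HEAD=main@C [exp=B main=C]
After op 5 (checkout): HEAD=exp@B [exp=B main=C]
After op 6 (branch): HEAD=exp@B [exp=B fix=B main=C]
After op 7 (checkout): HEAD=main@C [exp=B fix=B main=C]
After op 8 (commit): HEAD=main@D [exp=B fix=B main=D]
After op 9 (reset): HEAD=main@B [exp=B fix=B main=B]

Answer: A B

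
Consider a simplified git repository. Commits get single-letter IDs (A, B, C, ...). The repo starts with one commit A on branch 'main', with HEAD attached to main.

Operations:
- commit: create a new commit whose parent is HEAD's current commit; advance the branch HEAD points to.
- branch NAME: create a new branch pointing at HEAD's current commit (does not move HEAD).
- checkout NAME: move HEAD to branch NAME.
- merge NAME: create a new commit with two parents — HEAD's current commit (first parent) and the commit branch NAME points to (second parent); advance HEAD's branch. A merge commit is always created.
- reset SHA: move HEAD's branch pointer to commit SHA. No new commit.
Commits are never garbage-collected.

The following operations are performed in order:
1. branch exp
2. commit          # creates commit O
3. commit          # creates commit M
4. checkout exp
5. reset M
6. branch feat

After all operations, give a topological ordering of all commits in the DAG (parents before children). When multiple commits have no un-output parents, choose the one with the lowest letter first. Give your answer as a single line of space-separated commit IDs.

Answer: A O M

Derivation:
After op 1 (branch): HEAD=main@A [exp=A main=A]
After op 2 (commit): HEAD=main@O [exp=A main=O]
After op 3 (commit): HEAD=main@M [exp=A main=M]
After op 4 (checkout): HEAD=exp@A [exp=A main=M]
After op 5 (reset): HEAD=exp@M [exp=M main=M]
After op 6 (branch): HEAD=exp@M [exp=M feat=M main=M]
commit A: parents=[]
commit M: parents=['O']
commit O: parents=['A']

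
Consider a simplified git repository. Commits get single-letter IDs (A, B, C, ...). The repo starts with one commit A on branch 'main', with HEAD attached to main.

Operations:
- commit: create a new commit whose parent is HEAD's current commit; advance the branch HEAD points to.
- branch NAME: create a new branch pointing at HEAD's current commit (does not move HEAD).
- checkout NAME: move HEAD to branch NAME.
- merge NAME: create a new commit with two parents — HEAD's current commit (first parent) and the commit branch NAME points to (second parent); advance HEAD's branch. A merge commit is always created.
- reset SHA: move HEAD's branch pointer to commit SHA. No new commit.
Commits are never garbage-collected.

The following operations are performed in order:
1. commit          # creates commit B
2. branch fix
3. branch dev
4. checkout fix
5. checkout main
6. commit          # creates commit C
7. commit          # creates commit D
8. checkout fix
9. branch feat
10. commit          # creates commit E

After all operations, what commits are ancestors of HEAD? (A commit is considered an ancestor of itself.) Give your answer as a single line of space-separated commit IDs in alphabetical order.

After op 1 (commit): HEAD=main@B [main=B]
After op 2 (branch): HEAD=main@B [fix=B main=B]
After op 3 (branch): HEAD=main@B [dev=B fix=B main=B]
After op 4 (checkout): HEAD=fix@B [dev=B fix=B main=B]
After op 5 (checkout): HEAD=main@B [dev=B fix=B main=B]
After op 6 (commit): HEAD=main@C [dev=B fix=B main=C]
After op 7 (commit): HEAD=main@D [dev=B fix=B main=D]
After op 8 (checkout): HEAD=fix@B [dev=B fix=B main=D]
After op 9 (branch): HEAD=fix@B [dev=B feat=B fix=B main=D]
After op 10 (commit): HEAD=fix@E [dev=B feat=B fix=E main=D]

Answer: A B E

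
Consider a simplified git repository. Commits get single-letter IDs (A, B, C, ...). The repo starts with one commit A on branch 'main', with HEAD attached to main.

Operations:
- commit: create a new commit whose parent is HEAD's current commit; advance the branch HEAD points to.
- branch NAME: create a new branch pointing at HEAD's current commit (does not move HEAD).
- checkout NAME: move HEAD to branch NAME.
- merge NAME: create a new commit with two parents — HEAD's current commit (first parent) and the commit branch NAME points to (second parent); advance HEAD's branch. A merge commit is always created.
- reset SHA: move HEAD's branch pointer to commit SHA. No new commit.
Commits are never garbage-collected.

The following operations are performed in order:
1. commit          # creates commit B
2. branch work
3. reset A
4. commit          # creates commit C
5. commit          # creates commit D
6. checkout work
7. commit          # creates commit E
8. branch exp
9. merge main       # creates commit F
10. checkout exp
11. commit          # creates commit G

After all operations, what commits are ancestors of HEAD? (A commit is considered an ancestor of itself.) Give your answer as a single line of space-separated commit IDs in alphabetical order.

After op 1 (commit): HEAD=main@B [main=B]
After op 2 (branch): HEAD=main@B [main=B work=B]
After op 3 (reset): HEAD=main@A [main=A work=B]
After op 4 (commit): HEAD=main@C [main=C work=B]
After op 5 (commit): HEAD=main@D [main=D work=B]
After op 6 (checkout): HEAD=work@B [main=D work=B]
After op 7 (commit): HEAD=work@E [main=D work=E]
After op 8 (branch): HEAD=work@E [exp=E main=D work=E]
After op 9 (merge): HEAD=work@F [exp=E main=D work=F]
After op 10 (checkout): HEAD=exp@E [exp=E main=D work=F]
After op 11 (commit): HEAD=exp@G [exp=G main=D work=F]

Answer: A B E G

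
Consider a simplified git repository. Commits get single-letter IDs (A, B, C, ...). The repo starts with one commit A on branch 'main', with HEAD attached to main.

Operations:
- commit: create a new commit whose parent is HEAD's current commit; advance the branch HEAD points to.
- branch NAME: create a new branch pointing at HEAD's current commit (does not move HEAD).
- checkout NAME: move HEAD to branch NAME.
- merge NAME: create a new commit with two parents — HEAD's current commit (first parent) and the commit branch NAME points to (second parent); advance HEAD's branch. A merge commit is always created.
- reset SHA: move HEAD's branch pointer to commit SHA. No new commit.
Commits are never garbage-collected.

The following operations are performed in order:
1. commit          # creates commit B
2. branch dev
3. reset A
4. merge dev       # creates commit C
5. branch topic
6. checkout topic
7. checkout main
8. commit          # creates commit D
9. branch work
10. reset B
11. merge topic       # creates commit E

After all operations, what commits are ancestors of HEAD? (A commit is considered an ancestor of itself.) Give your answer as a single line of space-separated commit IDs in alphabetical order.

After op 1 (commit): HEAD=main@B [main=B]
After op 2 (branch): HEAD=main@B [dev=B main=B]
After op 3 (reset): HEAD=main@A [dev=B main=A]
After op 4 (merge): HEAD=main@C [dev=B main=C]
After op 5 (branch): HEAD=main@C [dev=B main=C topic=C]
After op 6 (checkout): HEAD=topic@C [dev=B main=C topic=C]
After op 7 (checkout): HEAD=main@C [dev=B main=C topic=C]
After op 8 (commit): HEAD=main@D [dev=B main=D topic=C]
After op 9 (branch): HEAD=main@D [dev=B main=D topic=C work=D]
After op 10 (reset): HEAD=main@B [dev=B main=B topic=C work=D]
After op 11 (merge): HEAD=main@E [dev=B main=E topic=C work=D]

Answer: A B C E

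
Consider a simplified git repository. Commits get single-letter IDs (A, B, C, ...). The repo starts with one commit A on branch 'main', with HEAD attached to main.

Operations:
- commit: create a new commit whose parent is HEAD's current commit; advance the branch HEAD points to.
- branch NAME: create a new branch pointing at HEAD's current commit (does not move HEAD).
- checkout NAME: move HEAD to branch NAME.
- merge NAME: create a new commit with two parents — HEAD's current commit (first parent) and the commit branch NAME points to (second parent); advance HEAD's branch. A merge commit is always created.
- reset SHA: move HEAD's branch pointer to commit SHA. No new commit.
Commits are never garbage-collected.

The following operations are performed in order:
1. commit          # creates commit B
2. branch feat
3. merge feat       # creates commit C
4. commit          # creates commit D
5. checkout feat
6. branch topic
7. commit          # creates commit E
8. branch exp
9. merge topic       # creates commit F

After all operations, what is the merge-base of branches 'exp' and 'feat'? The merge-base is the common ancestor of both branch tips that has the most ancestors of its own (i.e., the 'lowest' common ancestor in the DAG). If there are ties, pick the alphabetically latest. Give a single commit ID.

Answer: E

Derivation:
After op 1 (commit): HEAD=main@B [main=B]
After op 2 (branch): HEAD=main@B [feat=B main=B]
After op 3 (merge): HEAD=main@C [feat=B main=C]
After op 4 (commit): HEAD=main@D [feat=B main=D]
After op 5 (checkout): HEAD=feat@B [feat=B main=D]
After op 6 (branch): HEAD=feat@B [feat=B main=D topic=B]
After op 7 (commit): HEAD=feat@E [feat=E main=D topic=B]
After op 8 (branch): HEAD=feat@E [exp=E feat=E main=D topic=B]
After op 9 (merge): HEAD=feat@F [exp=E feat=F main=D topic=B]
ancestors(exp=E): ['A', 'B', 'E']
ancestors(feat=F): ['A', 'B', 'E', 'F']
common: ['A', 'B', 'E']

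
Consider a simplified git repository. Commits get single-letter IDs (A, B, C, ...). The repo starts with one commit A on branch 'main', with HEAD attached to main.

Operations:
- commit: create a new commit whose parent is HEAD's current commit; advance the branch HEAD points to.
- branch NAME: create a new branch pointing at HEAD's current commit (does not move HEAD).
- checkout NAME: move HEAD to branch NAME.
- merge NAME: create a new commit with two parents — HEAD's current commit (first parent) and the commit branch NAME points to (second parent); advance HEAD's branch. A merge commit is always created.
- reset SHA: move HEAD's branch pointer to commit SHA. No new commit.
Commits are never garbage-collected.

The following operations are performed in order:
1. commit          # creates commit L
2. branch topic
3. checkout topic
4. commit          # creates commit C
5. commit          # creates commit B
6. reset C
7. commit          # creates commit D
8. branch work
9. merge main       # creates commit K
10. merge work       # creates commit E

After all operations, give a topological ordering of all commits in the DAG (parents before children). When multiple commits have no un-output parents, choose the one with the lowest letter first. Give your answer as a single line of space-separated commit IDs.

Answer: A L C B D K E

Derivation:
After op 1 (commit): HEAD=main@L [main=L]
After op 2 (branch): HEAD=main@L [main=L topic=L]
After op 3 (checkout): HEAD=topic@L [main=L topic=L]
After op 4 (commit): HEAD=topic@C [main=L topic=C]
After op 5 (commit): HEAD=topic@B [main=L topic=B]
After op 6 (reset): HEAD=topic@C [main=L topic=C]
After op 7 (commit): HEAD=topic@D [main=L topic=D]
After op 8 (branch): HEAD=topic@D [main=L topic=D work=D]
After op 9 (merge): HEAD=topic@K [main=L topic=K work=D]
After op 10 (merge): HEAD=topic@E [main=L topic=E work=D]
commit A: parents=[]
commit B: parents=['C']
commit C: parents=['L']
commit D: parents=['C']
commit E: parents=['K', 'D']
commit K: parents=['D', 'L']
commit L: parents=['A']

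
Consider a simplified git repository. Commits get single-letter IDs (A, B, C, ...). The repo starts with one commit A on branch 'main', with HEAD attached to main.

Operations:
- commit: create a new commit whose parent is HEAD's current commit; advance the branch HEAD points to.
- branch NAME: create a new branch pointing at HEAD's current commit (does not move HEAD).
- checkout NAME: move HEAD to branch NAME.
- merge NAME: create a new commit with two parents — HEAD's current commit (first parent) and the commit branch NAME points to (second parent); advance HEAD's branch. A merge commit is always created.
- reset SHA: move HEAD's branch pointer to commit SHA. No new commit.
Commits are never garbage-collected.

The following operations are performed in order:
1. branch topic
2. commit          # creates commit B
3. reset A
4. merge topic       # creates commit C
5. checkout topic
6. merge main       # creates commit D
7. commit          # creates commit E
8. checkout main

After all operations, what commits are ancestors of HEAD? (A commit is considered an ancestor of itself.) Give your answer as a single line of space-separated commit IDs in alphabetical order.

After op 1 (branch): HEAD=main@A [main=A topic=A]
After op 2 (commit): HEAD=main@B [main=B topic=A]
After op 3 (reset): HEAD=main@A [main=A topic=A]
After op 4 (merge): HEAD=main@C [main=C topic=A]
After op 5 (checkout): HEAD=topic@A [main=C topic=A]
After op 6 (merge): HEAD=topic@D [main=C topic=D]
After op 7 (commit): HEAD=topic@E [main=C topic=E]
After op 8 (checkout): HEAD=main@C [main=C topic=E]

Answer: A C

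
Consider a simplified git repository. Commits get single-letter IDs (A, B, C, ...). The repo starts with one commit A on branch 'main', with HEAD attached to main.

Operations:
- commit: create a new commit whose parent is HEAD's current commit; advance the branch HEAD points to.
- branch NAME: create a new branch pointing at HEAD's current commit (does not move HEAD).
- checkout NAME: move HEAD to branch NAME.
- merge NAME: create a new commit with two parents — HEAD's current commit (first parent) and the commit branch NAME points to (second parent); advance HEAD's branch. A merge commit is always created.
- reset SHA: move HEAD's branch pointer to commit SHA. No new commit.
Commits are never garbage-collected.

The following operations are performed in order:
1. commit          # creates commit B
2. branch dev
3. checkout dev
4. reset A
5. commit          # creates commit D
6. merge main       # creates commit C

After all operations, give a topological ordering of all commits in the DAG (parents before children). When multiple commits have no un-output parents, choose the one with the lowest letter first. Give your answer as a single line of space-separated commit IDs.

Answer: A B D C

Derivation:
After op 1 (commit): HEAD=main@B [main=B]
After op 2 (branch): HEAD=main@B [dev=B main=B]
After op 3 (checkout): HEAD=dev@B [dev=B main=B]
After op 4 (reset): HEAD=dev@A [dev=A main=B]
After op 5 (commit): HEAD=dev@D [dev=D main=B]
After op 6 (merge): HEAD=dev@C [dev=C main=B]
commit A: parents=[]
commit B: parents=['A']
commit C: parents=['D', 'B']
commit D: parents=['A']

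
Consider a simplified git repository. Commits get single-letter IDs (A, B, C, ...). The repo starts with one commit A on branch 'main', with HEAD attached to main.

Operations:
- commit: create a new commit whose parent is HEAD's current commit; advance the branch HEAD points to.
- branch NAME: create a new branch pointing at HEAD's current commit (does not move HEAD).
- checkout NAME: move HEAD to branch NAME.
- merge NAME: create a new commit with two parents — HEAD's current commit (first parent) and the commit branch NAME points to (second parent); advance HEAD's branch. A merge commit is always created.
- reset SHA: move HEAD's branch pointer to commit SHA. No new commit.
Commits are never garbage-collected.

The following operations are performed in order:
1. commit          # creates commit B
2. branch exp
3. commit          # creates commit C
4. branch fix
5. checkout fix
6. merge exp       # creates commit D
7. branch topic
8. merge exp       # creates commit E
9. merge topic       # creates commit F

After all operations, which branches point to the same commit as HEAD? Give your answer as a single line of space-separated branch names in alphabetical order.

Answer: fix

Derivation:
After op 1 (commit): HEAD=main@B [main=B]
After op 2 (branch): HEAD=main@B [exp=B main=B]
After op 3 (commit): HEAD=main@C [exp=B main=C]
After op 4 (branch): HEAD=main@C [exp=B fix=C main=C]
After op 5 (checkout): HEAD=fix@C [exp=B fix=C main=C]
After op 6 (merge): HEAD=fix@D [exp=B fix=D main=C]
After op 7 (branch): HEAD=fix@D [exp=B fix=D main=C topic=D]
After op 8 (merge): HEAD=fix@E [exp=B fix=E main=C topic=D]
After op 9 (merge): HEAD=fix@F [exp=B fix=F main=C topic=D]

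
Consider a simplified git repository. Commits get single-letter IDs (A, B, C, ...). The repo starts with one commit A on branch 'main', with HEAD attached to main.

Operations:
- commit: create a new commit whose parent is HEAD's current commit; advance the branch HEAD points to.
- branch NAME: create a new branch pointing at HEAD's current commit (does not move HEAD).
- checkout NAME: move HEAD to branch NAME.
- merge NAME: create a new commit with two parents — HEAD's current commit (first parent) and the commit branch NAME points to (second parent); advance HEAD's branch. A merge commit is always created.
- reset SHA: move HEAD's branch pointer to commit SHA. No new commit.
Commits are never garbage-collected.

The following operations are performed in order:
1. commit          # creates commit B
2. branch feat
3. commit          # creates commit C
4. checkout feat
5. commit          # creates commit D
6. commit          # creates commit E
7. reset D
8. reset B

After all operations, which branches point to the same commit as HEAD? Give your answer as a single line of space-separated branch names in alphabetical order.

Answer: feat

Derivation:
After op 1 (commit): HEAD=main@B [main=B]
After op 2 (branch): HEAD=main@B [feat=B main=B]
After op 3 (commit): HEAD=main@C [feat=B main=C]
After op 4 (checkout): HEAD=feat@B [feat=B main=C]
After op 5 (commit): HEAD=feat@D [feat=D main=C]
After op 6 (commit): HEAD=feat@E [feat=E main=C]
After op 7 (reset): HEAD=feat@D [feat=D main=C]
After op 8 (reset): HEAD=feat@B [feat=B main=C]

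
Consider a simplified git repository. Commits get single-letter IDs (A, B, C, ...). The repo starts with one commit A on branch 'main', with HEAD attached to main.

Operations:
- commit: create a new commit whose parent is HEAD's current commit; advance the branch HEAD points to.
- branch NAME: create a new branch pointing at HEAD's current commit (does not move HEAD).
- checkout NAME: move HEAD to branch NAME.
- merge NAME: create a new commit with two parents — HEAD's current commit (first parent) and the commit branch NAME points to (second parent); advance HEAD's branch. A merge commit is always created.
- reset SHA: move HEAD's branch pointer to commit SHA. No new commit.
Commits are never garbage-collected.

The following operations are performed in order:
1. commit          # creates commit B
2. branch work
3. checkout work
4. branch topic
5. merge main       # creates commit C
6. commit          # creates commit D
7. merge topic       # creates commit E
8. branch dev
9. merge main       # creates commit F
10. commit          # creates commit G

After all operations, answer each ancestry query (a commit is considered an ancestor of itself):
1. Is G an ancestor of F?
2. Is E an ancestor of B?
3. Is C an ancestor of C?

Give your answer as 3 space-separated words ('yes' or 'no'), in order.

Answer: no no yes

Derivation:
After op 1 (commit): HEAD=main@B [main=B]
After op 2 (branch): HEAD=main@B [main=B work=B]
After op 3 (checkout): HEAD=work@B [main=B work=B]
After op 4 (branch): HEAD=work@B [main=B topic=B work=B]
After op 5 (merge): HEAD=work@C [main=B topic=B work=C]
After op 6 (commit): HEAD=work@D [main=B topic=B work=D]
After op 7 (merge): HEAD=work@E [main=B topic=B work=E]
After op 8 (branch): HEAD=work@E [dev=E main=B topic=B work=E]
After op 9 (merge): HEAD=work@F [dev=E main=B topic=B work=F]
After op 10 (commit): HEAD=work@G [dev=E main=B topic=B work=G]
ancestors(F) = {A,B,C,D,E,F}; G in? no
ancestors(B) = {A,B}; E in? no
ancestors(C) = {A,B,C}; C in? yes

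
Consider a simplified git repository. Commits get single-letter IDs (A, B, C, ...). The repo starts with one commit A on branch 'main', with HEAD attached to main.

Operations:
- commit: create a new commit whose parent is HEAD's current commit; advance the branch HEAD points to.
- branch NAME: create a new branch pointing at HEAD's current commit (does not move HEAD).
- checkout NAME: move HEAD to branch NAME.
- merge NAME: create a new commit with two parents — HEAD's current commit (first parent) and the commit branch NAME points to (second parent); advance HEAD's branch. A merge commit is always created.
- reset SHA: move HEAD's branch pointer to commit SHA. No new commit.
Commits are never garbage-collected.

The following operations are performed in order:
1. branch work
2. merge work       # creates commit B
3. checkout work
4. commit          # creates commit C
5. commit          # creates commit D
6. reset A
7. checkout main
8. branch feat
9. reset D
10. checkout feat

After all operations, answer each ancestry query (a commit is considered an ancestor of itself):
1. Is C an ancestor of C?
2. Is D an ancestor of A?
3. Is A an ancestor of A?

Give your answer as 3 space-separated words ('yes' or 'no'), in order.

After op 1 (branch): HEAD=main@A [main=A work=A]
After op 2 (merge): HEAD=main@B [main=B work=A]
After op 3 (checkout): HEAD=work@A [main=B work=A]
After op 4 (commit): HEAD=work@C [main=B work=C]
After op 5 (commit): HEAD=work@D [main=B work=D]
After op 6 (reset): HEAD=work@A [main=B work=A]
After op 7 (checkout): HEAD=main@B [main=B work=A]
After op 8 (branch): HEAD=main@B [feat=B main=B work=A]
After op 9 (reset): HEAD=main@D [feat=B main=D work=A]
After op 10 (checkout): HEAD=feat@B [feat=B main=D work=A]
ancestors(C) = {A,C}; C in? yes
ancestors(A) = {A}; D in? no
ancestors(A) = {A}; A in? yes

Answer: yes no yes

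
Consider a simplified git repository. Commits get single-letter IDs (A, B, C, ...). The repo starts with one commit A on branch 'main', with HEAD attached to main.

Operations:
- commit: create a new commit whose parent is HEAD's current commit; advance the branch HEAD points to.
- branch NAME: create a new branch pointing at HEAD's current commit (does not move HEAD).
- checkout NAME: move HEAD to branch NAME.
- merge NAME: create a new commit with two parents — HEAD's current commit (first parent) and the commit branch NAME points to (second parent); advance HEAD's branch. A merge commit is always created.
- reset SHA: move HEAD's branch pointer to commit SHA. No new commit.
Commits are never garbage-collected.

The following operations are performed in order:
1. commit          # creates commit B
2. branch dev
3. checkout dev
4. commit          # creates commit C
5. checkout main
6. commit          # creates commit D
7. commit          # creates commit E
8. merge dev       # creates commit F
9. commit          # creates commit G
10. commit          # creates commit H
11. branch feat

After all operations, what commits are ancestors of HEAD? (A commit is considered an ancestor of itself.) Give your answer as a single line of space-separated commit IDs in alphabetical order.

Answer: A B C D E F G H

Derivation:
After op 1 (commit): HEAD=main@B [main=B]
After op 2 (branch): HEAD=main@B [dev=B main=B]
After op 3 (checkout): HEAD=dev@B [dev=B main=B]
After op 4 (commit): HEAD=dev@C [dev=C main=B]
After op 5 (checkout): HEAD=main@B [dev=C main=B]
After op 6 (commit): HEAD=main@D [dev=C main=D]
After op 7 (commit): HEAD=main@E [dev=C main=E]
After op 8 (merge): HEAD=main@F [dev=C main=F]
After op 9 (commit): HEAD=main@G [dev=C main=G]
After op 10 (commit): HEAD=main@H [dev=C main=H]
After op 11 (branch): HEAD=main@H [dev=C feat=H main=H]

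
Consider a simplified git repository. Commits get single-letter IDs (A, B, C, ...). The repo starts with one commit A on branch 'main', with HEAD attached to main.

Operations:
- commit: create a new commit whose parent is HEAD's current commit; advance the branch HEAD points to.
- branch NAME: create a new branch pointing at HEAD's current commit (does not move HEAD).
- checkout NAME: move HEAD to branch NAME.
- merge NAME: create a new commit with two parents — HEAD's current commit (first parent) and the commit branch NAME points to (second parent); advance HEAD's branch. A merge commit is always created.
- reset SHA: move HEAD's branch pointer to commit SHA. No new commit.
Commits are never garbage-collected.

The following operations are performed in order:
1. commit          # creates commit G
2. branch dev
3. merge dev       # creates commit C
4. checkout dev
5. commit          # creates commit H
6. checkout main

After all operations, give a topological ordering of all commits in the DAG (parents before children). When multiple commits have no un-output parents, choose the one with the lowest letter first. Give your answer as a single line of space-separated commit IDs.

After op 1 (commit): HEAD=main@G [main=G]
After op 2 (branch): HEAD=main@G [dev=G main=G]
After op 3 (merge): HEAD=main@C [dev=G main=C]
After op 4 (checkout): HEAD=dev@G [dev=G main=C]
After op 5 (commit): HEAD=dev@H [dev=H main=C]
After op 6 (checkout): HEAD=main@C [dev=H main=C]
commit A: parents=[]
commit C: parents=['G', 'G']
commit G: parents=['A']
commit H: parents=['G']

Answer: A G C H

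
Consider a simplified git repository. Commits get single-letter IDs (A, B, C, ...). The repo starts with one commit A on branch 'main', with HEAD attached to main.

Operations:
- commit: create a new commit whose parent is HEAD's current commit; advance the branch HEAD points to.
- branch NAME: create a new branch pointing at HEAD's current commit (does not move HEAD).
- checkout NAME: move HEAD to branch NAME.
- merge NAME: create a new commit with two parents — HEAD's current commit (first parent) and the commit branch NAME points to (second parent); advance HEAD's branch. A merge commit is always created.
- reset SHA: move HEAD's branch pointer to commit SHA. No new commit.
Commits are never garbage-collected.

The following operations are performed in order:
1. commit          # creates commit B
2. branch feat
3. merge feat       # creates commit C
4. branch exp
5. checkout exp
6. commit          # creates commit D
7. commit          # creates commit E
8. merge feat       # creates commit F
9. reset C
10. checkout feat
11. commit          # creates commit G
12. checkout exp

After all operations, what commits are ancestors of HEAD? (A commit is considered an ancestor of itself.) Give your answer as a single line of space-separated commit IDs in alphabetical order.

After op 1 (commit): HEAD=main@B [main=B]
After op 2 (branch): HEAD=main@B [feat=B main=B]
After op 3 (merge): HEAD=main@C [feat=B main=C]
After op 4 (branch): HEAD=main@C [exp=C feat=B main=C]
After op 5 (checkout): HEAD=exp@C [exp=C feat=B main=C]
After op 6 (commit): HEAD=exp@D [exp=D feat=B main=C]
After op 7 (commit): HEAD=exp@E [exp=E feat=B main=C]
After op 8 (merge): HEAD=exp@F [exp=F feat=B main=C]
After op 9 (reset): HEAD=exp@C [exp=C feat=B main=C]
After op 10 (checkout): HEAD=feat@B [exp=C feat=B main=C]
After op 11 (commit): HEAD=feat@G [exp=C feat=G main=C]
After op 12 (checkout): HEAD=exp@C [exp=C feat=G main=C]

Answer: A B C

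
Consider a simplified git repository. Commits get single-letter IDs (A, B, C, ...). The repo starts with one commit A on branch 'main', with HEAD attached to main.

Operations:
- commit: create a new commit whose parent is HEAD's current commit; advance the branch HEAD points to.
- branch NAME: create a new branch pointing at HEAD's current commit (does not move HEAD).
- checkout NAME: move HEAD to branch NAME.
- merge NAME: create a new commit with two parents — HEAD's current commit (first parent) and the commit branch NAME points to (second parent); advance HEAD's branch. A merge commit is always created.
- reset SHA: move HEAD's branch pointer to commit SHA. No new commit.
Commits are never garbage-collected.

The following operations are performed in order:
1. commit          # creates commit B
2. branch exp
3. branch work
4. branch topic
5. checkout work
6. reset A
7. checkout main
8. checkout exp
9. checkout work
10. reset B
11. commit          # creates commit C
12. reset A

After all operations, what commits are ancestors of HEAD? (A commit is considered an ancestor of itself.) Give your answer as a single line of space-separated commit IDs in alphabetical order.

Answer: A

Derivation:
After op 1 (commit): HEAD=main@B [main=B]
After op 2 (branch): HEAD=main@B [exp=B main=B]
After op 3 (branch): HEAD=main@B [exp=B main=B work=B]
After op 4 (branch): HEAD=main@B [exp=B main=B topic=B work=B]
After op 5 (checkout): HEAD=work@B [exp=B main=B topic=B work=B]
After op 6 (reset): HEAD=work@A [exp=B main=B topic=B work=A]
After op 7 (checkout): HEAD=main@B [exp=B main=B topic=B work=A]
After op 8 (checkout): HEAD=exp@B [exp=B main=B topic=B work=A]
After op 9 (checkout): HEAD=work@A [exp=B main=B topic=B work=A]
After op 10 (reset): HEAD=work@B [exp=B main=B topic=B work=B]
After op 11 (commit): HEAD=work@C [exp=B main=B topic=B work=C]
After op 12 (reset): HEAD=work@A [exp=B main=B topic=B work=A]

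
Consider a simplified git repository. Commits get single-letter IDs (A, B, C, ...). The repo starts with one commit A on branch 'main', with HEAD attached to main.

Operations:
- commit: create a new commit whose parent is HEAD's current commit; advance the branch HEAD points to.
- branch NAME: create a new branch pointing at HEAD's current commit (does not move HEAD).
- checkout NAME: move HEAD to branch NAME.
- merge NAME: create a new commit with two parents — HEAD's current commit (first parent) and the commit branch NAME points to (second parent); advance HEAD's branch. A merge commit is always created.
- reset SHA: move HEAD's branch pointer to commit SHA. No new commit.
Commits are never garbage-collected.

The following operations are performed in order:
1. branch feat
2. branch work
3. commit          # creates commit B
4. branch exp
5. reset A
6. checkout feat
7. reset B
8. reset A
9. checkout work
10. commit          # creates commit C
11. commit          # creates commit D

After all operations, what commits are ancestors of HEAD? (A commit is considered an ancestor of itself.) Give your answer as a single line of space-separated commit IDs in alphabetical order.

After op 1 (branch): HEAD=main@A [feat=A main=A]
After op 2 (branch): HEAD=main@A [feat=A main=A work=A]
After op 3 (commit): HEAD=main@B [feat=A main=B work=A]
After op 4 (branch): HEAD=main@B [exp=B feat=A main=B work=A]
After op 5 (reset): HEAD=main@A [exp=B feat=A main=A work=A]
After op 6 (checkout): HEAD=feat@A [exp=B feat=A main=A work=A]
After op 7 (reset): HEAD=feat@B [exp=B feat=B main=A work=A]
After op 8 (reset): HEAD=feat@A [exp=B feat=A main=A work=A]
After op 9 (checkout): HEAD=work@A [exp=B feat=A main=A work=A]
After op 10 (commit): HEAD=work@C [exp=B feat=A main=A work=C]
After op 11 (commit): HEAD=work@D [exp=B feat=A main=A work=D]

Answer: A C D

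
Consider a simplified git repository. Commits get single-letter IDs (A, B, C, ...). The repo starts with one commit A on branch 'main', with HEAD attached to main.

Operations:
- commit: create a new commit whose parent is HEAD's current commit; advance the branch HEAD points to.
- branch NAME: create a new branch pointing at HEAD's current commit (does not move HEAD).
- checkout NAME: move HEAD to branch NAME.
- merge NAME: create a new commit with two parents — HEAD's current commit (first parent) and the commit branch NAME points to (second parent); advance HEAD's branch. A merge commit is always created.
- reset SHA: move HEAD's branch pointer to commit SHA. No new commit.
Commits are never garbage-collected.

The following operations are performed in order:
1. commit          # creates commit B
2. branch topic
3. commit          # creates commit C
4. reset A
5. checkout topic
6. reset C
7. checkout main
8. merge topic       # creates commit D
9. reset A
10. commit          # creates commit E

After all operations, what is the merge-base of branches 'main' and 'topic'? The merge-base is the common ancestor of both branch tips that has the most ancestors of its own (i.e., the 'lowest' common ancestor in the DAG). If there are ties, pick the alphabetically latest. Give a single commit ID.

After op 1 (commit): HEAD=main@B [main=B]
After op 2 (branch): HEAD=main@B [main=B topic=B]
After op 3 (commit): HEAD=main@C [main=C topic=B]
After op 4 (reset): HEAD=main@A [main=A topic=B]
After op 5 (checkout): HEAD=topic@B [main=A topic=B]
After op 6 (reset): HEAD=topic@C [main=A topic=C]
After op 7 (checkout): HEAD=main@A [main=A topic=C]
After op 8 (merge): HEAD=main@D [main=D topic=C]
After op 9 (reset): HEAD=main@A [main=A topic=C]
After op 10 (commit): HEAD=main@E [main=E topic=C]
ancestors(main=E): ['A', 'E']
ancestors(topic=C): ['A', 'B', 'C']
common: ['A']

Answer: A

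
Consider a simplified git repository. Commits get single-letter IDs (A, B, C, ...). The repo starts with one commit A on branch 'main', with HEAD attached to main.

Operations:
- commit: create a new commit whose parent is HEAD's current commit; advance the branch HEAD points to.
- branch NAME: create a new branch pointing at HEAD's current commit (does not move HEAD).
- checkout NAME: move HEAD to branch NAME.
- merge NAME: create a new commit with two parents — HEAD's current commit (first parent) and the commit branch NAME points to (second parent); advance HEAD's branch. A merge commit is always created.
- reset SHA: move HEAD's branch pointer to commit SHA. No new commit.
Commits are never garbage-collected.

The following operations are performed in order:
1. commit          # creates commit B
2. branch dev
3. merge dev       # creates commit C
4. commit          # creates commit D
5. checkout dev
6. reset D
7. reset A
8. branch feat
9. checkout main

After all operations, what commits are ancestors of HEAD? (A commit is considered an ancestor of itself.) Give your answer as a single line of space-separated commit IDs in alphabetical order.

After op 1 (commit): HEAD=main@B [main=B]
After op 2 (branch): HEAD=main@B [dev=B main=B]
After op 3 (merge): HEAD=main@C [dev=B main=C]
After op 4 (commit): HEAD=main@D [dev=B main=D]
After op 5 (checkout): HEAD=dev@B [dev=B main=D]
After op 6 (reset): HEAD=dev@D [dev=D main=D]
After op 7 (reset): HEAD=dev@A [dev=A main=D]
After op 8 (branch): HEAD=dev@A [dev=A feat=A main=D]
After op 9 (checkout): HEAD=main@D [dev=A feat=A main=D]

Answer: A B C D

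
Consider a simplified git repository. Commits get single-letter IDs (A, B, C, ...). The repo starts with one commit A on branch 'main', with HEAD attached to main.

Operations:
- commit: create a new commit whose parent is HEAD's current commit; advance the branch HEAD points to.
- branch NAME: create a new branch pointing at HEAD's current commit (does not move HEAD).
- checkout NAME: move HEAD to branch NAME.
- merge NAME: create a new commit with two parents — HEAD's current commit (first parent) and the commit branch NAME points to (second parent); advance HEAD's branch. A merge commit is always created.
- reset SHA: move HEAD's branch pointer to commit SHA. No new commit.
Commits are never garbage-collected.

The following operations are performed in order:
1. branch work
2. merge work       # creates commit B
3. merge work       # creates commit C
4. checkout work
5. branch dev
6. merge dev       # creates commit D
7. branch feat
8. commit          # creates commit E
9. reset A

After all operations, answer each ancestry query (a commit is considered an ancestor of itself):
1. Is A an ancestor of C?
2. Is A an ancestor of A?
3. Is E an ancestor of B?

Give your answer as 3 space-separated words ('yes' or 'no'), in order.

Answer: yes yes no

Derivation:
After op 1 (branch): HEAD=main@A [main=A work=A]
After op 2 (merge): HEAD=main@B [main=B work=A]
After op 3 (merge): HEAD=main@C [main=C work=A]
After op 4 (checkout): HEAD=work@A [main=C work=A]
After op 5 (branch): HEAD=work@A [dev=A main=C work=A]
After op 6 (merge): HEAD=work@D [dev=A main=C work=D]
After op 7 (branch): HEAD=work@D [dev=A feat=D main=C work=D]
After op 8 (commit): HEAD=work@E [dev=A feat=D main=C work=E]
After op 9 (reset): HEAD=work@A [dev=A feat=D main=C work=A]
ancestors(C) = {A,B,C}; A in? yes
ancestors(A) = {A}; A in? yes
ancestors(B) = {A,B}; E in? no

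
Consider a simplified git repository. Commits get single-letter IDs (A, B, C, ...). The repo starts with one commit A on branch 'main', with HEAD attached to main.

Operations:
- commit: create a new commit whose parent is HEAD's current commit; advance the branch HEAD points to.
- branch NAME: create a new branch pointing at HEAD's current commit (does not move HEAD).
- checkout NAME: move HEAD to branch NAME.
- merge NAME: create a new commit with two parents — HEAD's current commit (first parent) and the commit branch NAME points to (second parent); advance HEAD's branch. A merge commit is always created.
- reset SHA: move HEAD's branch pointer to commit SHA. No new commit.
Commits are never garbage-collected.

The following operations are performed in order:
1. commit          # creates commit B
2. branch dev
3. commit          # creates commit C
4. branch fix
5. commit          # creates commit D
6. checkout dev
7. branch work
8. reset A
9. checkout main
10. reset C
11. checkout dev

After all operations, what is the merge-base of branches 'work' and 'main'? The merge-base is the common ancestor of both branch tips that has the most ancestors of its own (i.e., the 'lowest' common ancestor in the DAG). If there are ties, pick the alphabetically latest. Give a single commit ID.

After op 1 (commit): HEAD=main@B [main=B]
After op 2 (branch): HEAD=main@B [dev=B main=B]
After op 3 (commit): HEAD=main@C [dev=B main=C]
After op 4 (branch): HEAD=main@C [dev=B fix=C main=C]
After op 5 (commit): HEAD=main@D [dev=B fix=C main=D]
After op 6 (checkout): HEAD=dev@B [dev=B fix=C main=D]
After op 7 (branch): HEAD=dev@B [dev=B fix=C main=D work=B]
After op 8 (reset): HEAD=dev@A [dev=A fix=C main=D work=B]
After op 9 (checkout): HEAD=main@D [dev=A fix=C main=D work=B]
After op 10 (reset): HEAD=main@C [dev=A fix=C main=C work=B]
After op 11 (checkout): HEAD=dev@A [dev=A fix=C main=C work=B]
ancestors(work=B): ['A', 'B']
ancestors(main=C): ['A', 'B', 'C']
common: ['A', 'B']

Answer: B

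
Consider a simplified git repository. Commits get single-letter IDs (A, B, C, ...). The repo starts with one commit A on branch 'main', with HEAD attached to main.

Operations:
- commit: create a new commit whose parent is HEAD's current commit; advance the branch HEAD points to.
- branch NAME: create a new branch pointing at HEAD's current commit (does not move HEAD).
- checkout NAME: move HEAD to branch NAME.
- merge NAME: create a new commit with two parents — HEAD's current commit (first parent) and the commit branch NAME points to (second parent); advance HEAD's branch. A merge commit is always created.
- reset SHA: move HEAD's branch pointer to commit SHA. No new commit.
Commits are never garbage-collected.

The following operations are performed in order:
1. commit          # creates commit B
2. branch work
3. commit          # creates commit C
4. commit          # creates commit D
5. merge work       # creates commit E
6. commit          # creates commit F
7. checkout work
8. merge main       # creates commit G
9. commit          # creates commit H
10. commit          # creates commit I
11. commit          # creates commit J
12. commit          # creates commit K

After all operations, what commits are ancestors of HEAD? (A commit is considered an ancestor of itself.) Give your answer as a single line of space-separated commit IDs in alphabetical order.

After op 1 (commit): HEAD=main@B [main=B]
After op 2 (branch): HEAD=main@B [main=B work=B]
After op 3 (commit): HEAD=main@C [main=C work=B]
After op 4 (commit): HEAD=main@D [main=D work=B]
After op 5 (merge): HEAD=main@E [main=E work=B]
After op 6 (commit): HEAD=main@F [main=F work=B]
After op 7 (checkout): HEAD=work@B [main=F work=B]
After op 8 (merge): HEAD=work@G [main=F work=G]
After op 9 (commit): HEAD=work@H [main=F work=H]
After op 10 (commit): HEAD=work@I [main=F work=I]
After op 11 (commit): HEAD=work@J [main=F work=J]
After op 12 (commit): HEAD=work@K [main=F work=K]

Answer: A B C D E F G H I J K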